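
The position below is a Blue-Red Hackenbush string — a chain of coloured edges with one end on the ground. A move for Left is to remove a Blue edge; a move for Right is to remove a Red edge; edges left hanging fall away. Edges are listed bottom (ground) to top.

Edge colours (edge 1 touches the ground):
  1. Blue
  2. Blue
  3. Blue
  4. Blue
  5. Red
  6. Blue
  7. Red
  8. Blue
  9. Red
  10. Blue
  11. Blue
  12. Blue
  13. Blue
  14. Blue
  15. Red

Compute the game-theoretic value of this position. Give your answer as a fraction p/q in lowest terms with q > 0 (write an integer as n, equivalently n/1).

step 1: add Blue to get B; options L={ 0 } R={ (no moves) } -> 1
step 2: add Blue to get BB; options L={ 0, 1 } R={ (no moves) } -> 2
step 3: add Blue to get BBB; options L={ 0, 1, 2 } R={ (no moves) } -> 3
step 4: add Blue to get BBBB; options L={ 0, 1, 2, 3 } R={ (no moves) } -> 4
step 5: add Red to get BBBBR; options L={ 0, 1, 2, 3 } R={ 4 } -> 7/2
step 6: add Blue to get BBBBRB; options L={ 0, 1, 2, 3, 7/2 } R={ 4 } -> 15/4
step 7: add Red to get BBBBRBR; options L={ 0, 1, 2, 3, 7/2 } R={ 15/4, 4 } -> 29/8
step 8: add Blue to get BBBBRBRB; options L={ 0, 1, 2, 3, 7/2, 29/8 } R={ 15/4, 4 } -> 59/16
step 9: add Red to get BBBBRBRBR; options L={ 0, 1, 2, 3, 7/2, 29/8 } R={ 59/16, 15/4, 4 } -> 117/32
step 10: add Blue to get BBBBRBRBRB; options L={ 0, 1, 2, 3, 7/2, 29/8, 117/32 } R={ 59/16, 15/4, 4 } -> 235/64
step 11: add Blue to get BBBBRBRBRBB; options L={ 0, 1, 2, 3, 7/2, 29/8, 117/32, 235/64 } R={ 59/16, 15/4, 4 } -> 471/128
step 12: add Blue to get BBBBRBRBRBBB; options L={ 0, 1, 2, 3, 7/2, 29/8, 117/32, 235/64, 471/128 } R={ 59/16, 15/4, 4 } -> 943/256
step 13: add Blue to get BBBBRBRBRBBBB; options L={ 0, 1, 2, 3, 7/2, 29/8, 117/32, 235/64, 471/128, 943/256 } R={ 59/16, 15/4, 4 } -> 1887/512
step 14: add Blue to get BBBBRBRBRBBBBB; options L={ 0, 1, 2, 3, 7/2, 29/8, 117/32, 235/64, 471/128, 943/256, 1887/512 } R={ 59/16, 15/4, 4 } -> 3775/1024
step 15: add Red to get BBBBRBRBRBBBBBR; options L={ 0, 1, 2, 3, 7/2, 29/8, 117/32, 235/64, 471/128, 943/256, 1887/512 } R={ 3775/1024, 59/16, 15/4, 4 } -> 7549/2048

7549/2048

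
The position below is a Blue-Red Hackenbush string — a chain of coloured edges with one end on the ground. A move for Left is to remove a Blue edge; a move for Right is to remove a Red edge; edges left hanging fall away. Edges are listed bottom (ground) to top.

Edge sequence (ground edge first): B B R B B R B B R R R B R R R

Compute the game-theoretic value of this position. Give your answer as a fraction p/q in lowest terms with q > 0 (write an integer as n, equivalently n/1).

Prefix values for B B R B B R B B R R R B R R R via {L|R} + simplicity:
v_1 [B]  L=[0]  R=[]  -> 1
v_2 [BB]  L=[0,1]  R=[]  -> 2
v_3 [BBR]  L=[0,1]  R=[2]  -> 3/2
v_4 [BBRB]  L=[0,1,3/2]  R=[2]  -> 7/4
v_5 [BBRBB]  L=[0,1,3/2,7/4]  R=[2]  -> 15/8
v_6 [BBRBBR]  L=[0,1,3/2,7/4]  R=[15/8,2]  -> 29/16
v_7 [BBRBBRB]  L=[0,1,3/2,7/4,29/16]  R=[15/8,2]  -> 59/32
v_8 [BBRBBRBB]  L=[0,1,3/2,7/4,29/16,59/32]  R=[15/8,2]  -> 119/64
v_9 [BBRBBRBBR]  L=[0,1,3/2,7/4,29/16,59/32]  R=[119/64,15/8,2]  -> 237/128
v_10 [BBRBBRBBRR]  L=[0,1,3/2,7/4,29/16,59/32]  R=[237/128,119/64,15/8,2]  -> 473/256
v_11 [BBRBBRBBRRR]  L=[0,1,3/2,7/4,29/16,59/32]  R=[473/256,237/128,119/64,15/8,2]  -> 945/512
v_12 [BBRBBRBBRRRB]  L=[0,1,3/2,7/4,29/16,59/32,945/512]  R=[473/256,237/128,119/64,15/8,2]  -> 1891/1024
v_13 [BBRBBRBBRRRBR]  L=[0,1,3/2,7/4,29/16,59/32,945/512]  R=[1891/1024,473/256,237/128,119/64,15/8,2]  -> 3781/2048
v_14 [BBRBBRBBRRRBRR]  L=[0,1,3/2,7/4,29/16,59/32,945/512]  R=[3781/2048,1891/1024,473/256,237/128,119/64,15/8,2]  -> 7561/4096
v_15 [BBRBBRBBRRRBRRR]  L=[0,1,3/2,7/4,29/16,59/32,945/512]  R=[7561/4096,3781/2048,1891/1024,473/256,237/128,119/64,15/8,2]  -> 15121/8192

15121/8192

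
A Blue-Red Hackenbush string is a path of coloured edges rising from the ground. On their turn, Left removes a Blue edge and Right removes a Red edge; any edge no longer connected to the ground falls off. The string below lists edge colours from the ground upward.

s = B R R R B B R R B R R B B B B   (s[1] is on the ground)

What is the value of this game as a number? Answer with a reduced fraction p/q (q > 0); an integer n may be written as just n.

value(B) = { 0 |  } → 1
value(BR) = { 0 | 1 } → 1/2
value(BRR) = { 0 | 1/2; 1 } → 1/4
value(BRRR) = { 0 | 1/4; 1/2; 1 } → 1/8
value(BRRRB) = { 0; 1/8 | 1/4; 1/2; 1 } → 3/16
value(BRRRBB) = { 0; 1/8; 3/16 | 1/4; 1/2; 1 } → 7/32
value(BRRRBBR) = { 0; 1/8; 3/16 | 7/32; 1/4; 1/2; 1 } → 13/64
value(BRRRBBRR) = { 0; 1/8; 3/16 | 13/64; 7/32; 1/4; 1/2; 1 } → 25/128
value(BRRRBBRRB) = { 0; 1/8; 3/16; 25/128 | 13/64; 7/32; 1/4; 1/2; 1 } → 51/256
value(BRRRBBRRBR) = { 0; 1/8; 3/16; 25/128 | 51/256; 13/64; 7/32; 1/4; 1/2; 1 } → 101/512
value(BRRRBBRRBRR) = { 0; 1/8; 3/16; 25/128 | 101/512; 51/256; 13/64; 7/32; 1/4; 1/2; 1 } → 201/1024
value(BRRRBBRRBRRB) = { 0; 1/8; 3/16; 25/128; 201/1024 | 101/512; 51/256; 13/64; 7/32; 1/4; 1/2; 1 } → 403/2048
value(BRRRBBRRBRRBB) = { 0; 1/8; 3/16; 25/128; 201/1024; 403/2048 | 101/512; 51/256; 13/64; 7/32; 1/4; 1/2; 1 } → 807/4096
value(BRRRBBRRBRRBBB) = { 0; 1/8; 3/16; 25/128; 201/1024; 403/2048; 807/4096 | 101/512; 51/256; 13/64; 7/32; 1/4; 1/2; 1 } → 1615/8192
value(BRRRBBRRBRRBBBB) = { 0; 1/8; 3/16; 25/128; 201/1024; 403/2048; 807/4096; 1615/8192 | 101/512; 51/256; 13/64; 7/32; 1/4; 1/2; 1 } → 3231/16384

3231/16384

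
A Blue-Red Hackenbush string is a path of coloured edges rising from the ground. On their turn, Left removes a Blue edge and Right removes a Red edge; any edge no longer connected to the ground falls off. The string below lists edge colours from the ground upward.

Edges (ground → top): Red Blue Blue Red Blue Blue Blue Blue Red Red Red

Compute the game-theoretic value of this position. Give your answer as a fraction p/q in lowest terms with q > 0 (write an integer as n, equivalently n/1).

val(R) = {  | 0 } = -1
val(RB) = { -1 | 0 } = -1/2
val(RBB) = { -1, -1/2 | 0 } = -1/4
val(RBBR) = { -1, -1/2 | -1/4, 0 } = -3/8
val(RBBRB) = { -1, -1/2, -3/8 | -1/4, 0 } = -5/16
val(RBBRBB) = { -1, -1/2, -3/8, -5/16 | -1/4, 0 } = -9/32
val(RBBRBBB) = { -1, -1/2, -3/8, -5/16, -9/32 | -1/4, 0 } = -17/64
val(RBBRBBBB) = { -1, -1/2, -3/8, -5/16, -9/32, -17/64 | -1/4, 0 } = -33/128
val(RBBRBBBBR) = { -1, -1/2, -3/8, -5/16, -9/32, -17/64 | -33/128, -1/4, 0 } = -67/256
val(RBBRBBBBRR) = { -1, -1/2, -3/8, -5/16, -9/32, -17/64 | -67/256, -33/128, -1/4, 0 } = -135/512
val(RBBRBBBBRRR) = { -1, -1/2, -3/8, -5/16, -9/32, -17/64 | -135/512, -67/256, -33/128, -1/4, 0 } = -271/1024

-271/1024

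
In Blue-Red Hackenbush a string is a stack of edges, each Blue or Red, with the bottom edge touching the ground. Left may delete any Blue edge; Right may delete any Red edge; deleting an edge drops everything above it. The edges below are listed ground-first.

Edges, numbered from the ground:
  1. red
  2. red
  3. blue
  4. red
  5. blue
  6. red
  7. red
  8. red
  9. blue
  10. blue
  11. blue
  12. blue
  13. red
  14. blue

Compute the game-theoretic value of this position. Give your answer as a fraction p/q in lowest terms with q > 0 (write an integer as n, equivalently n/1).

-7045/4096

edge 1 of 14 (red): { ∅ | 0 } ⇒ -1
edge 2 of 14 (red): { ∅ | -1 0 } ⇒ -2
edge 3 of 14 (blue): { -2 | -1 0 } ⇒ -3/2
edge 4 of 14 (red): { -2 | -3/2 -1 0 } ⇒ -7/4
edge 5 of 14 (blue): { -2 -7/4 | -3/2 -1 0 } ⇒ -13/8
edge 6 of 14 (red): { -2 -7/4 | -13/8 -3/2 -1 0 } ⇒ -27/16
edge 7 of 14 (red): { -2 -7/4 | -27/16 -13/8 -3/2 -1 0 } ⇒ -55/32
edge 8 of 14 (red): { -2 -7/4 | -55/32 -27/16 -13/8 -3/2 -1 0 } ⇒ -111/64
edge 9 of 14 (blue): { -2 -7/4 -111/64 | -55/32 -27/16 -13/8 -3/2 -1 0 } ⇒ -221/128
edge 10 of 14 (blue): { -2 -7/4 -111/64 -221/128 | -55/32 -27/16 -13/8 -3/2 -1 0 } ⇒ -441/256
edge 11 of 14 (blue): { -2 -7/4 -111/64 -221/128 -441/256 | -55/32 -27/16 -13/8 -3/2 -1 0 } ⇒ -881/512
edge 12 of 14 (blue): { -2 -7/4 -111/64 -221/128 -441/256 -881/512 | -55/32 -27/16 -13/8 -3/2 -1 0 } ⇒ -1761/1024
edge 13 of 14 (red): { -2 -7/4 -111/64 -221/128 -441/256 -881/512 | -1761/1024 -55/32 -27/16 -13/8 -3/2 -1 0 } ⇒ -3523/2048
edge 14 of 14 (blue): { -2 -7/4 -111/64 -221/128 -441/256 -881/512 -3523/2048 | -1761/1024 -55/32 -27/16 -13/8 -3/2 -1 0 } ⇒ -7045/4096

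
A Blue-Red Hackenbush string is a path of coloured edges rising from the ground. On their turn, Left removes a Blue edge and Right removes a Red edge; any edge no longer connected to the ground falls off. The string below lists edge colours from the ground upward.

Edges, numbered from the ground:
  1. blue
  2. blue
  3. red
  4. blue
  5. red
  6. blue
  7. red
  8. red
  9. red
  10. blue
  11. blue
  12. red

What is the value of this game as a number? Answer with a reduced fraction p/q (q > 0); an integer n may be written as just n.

b: Left { 0 }, Right { none } ⇒ simplest 1
bb: Left { 0,1 }, Right { none } ⇒ simplest 2
bbr: Left { 0,1 }, Right { 2 } ⇒ simplest 3/2
bbrb: Left { 0,1,3/2 }, Right { 2 } ⇒ simplest 7/4
bbrbr: Left { 0,1,3/2 }, Right { 7/4,2 } ⇒ simplest 13/8
bbrbrb: Left { 0,1,3/2,13/8 }, Right { 7/4,2 } ⇒ simplest 27/16
bbrbrbr: Left { 0,1,3/2,13/8 }, Right { 27/16,7/4,2 } ⇒ simplest 53/32
bbrbrbrr: Left { 0,1,3/2,13/8 }, Right { 53/32,27/16,7/4,2 } ⇒ simplest 105/64
bbrbrbrrr: Left { 0,1,3/2,13/8 }, Right { 105/64,53/32,27/16,7/4,2 } ⇒ simplest 209/128
bbrbrbrrrb: Left { 0,1,3/2,13/8,209/128 }, Right { 105/64,53/32,27/16,7/4,2 } ⇒ simplest 419/256
bbrbrbrrrbb: Left { 0,1,3/2,13/8,209/128,419/256 }, Right { 105/64,53/32,27/16,7/4,2 } ⇒ simplest 839/512
bbrbrbrrrbbr: Left { 0,1,3/2,13/8,209/128,419/256 }, Right { 839/512,105/64,53/32,27/16,7/4,2 } ⇒ simplest 1677/1024

1677/1024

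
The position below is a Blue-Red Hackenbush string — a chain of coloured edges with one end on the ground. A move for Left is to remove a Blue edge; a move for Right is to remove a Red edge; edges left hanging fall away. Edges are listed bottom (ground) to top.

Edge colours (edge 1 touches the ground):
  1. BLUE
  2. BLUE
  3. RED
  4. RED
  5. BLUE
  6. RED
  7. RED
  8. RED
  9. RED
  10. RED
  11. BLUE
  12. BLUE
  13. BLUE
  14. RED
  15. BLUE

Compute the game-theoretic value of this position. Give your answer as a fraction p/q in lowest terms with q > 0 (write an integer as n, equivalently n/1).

10299/8192

value_1 [B]  L=[0]  R=[none]  so 1
value_2 [BB]  L=[0,1]  R=[none]  so 2
value_3 [BBR]  L=[0,1]  R=[2]  so 3/2
value_4 [BBRR]  L=[0,1]  R=[3/2,2]  so 5/4
value_5 [BBRRB]  L=[0,1,5/4]  R=[3/2,2]  so 11/8
value_6 [BBRRBR]  L=[0,1,5/4]  R=[11/8,3/2,2]  so 21/16
value_7 [BBRRBRR]  L=[0,1,5/4]  R=[21/16,11/8,3/2,2]  so 41/32
value_8 [BBRRBRRR]  L=[0,1,5/4]  R=[41/32,21/16,11/8,3/2,2]  so 81/64
value_9 [BBRRBRRRR]  L=[0,1,5/4]  R=[81/64,41/32,21/16,11/8,3/2,2]  so 161/128
value_10 [BBRRBRRRRR]  L=[0,1,5/4]  R=[161/128,81/64,41/32,21/16,11/8,3/2,2]  so 321/256
value_11 [BBRRBRRRRRB]  L=[0,1,5/4,321/256]  R=[161/128,81/64,41/32,21/16,11/8,3/2,2]  so 643/512
value_12 [BBRRBRRRRRBB]  L=[0,1,5/4,321/256,643/512]  R=[161/128,81/64,41/32,21/16,11/8,3/2,2]  so 1287/1024
value_13 [BBRRBRRRRRBBB]  L=[0,1,5/4,321/256,643/512,1287/1024]  R=[161/128,81/64,41/32,21/16,11/8,3/2,2]  so 2575/2048
value_14 [BBRRBRRRRRBBBR]  L=[0,1,5/4,321/256,643/512,1287/1024]  R=[2575/2048,161/128,81/64,41/32,21/16,11/8,3/2,2]  so 5149/4096
value_15 [BBRRBRRRRRBBBRB]  L=[0,1,5/4,321/256,643/512,1287/1024,5149/4096]  R=[2575/2048,161/128,81/64,41/32,21/16,11/8,3/2,2]  so 10299/8192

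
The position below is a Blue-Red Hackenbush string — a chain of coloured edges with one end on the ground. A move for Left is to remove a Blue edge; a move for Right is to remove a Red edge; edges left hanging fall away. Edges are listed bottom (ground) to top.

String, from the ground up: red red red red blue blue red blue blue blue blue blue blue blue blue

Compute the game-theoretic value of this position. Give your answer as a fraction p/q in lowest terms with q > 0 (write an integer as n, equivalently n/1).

Recurse on prefixes of the 15-edge string red red red red blue blue red blue blue blue blue blue blue blue blue:
value_1 [r]  L=[(no moves)]  R=[0]  — -1
value_2 [rr]  L=[(no moves)]  R=[-1, 0]  — -2
value_3 [rrr]  L=[(no moves)]  R=[-2, -1, 0]  — -3
value_4 [rrrr]  L=[(no moves)]  R=[-3, -2, -1, 0]  — -4
value_5 [rrrrb]  L=[-4]  R=[-3, -2, -1, 0]  — -7/2
value_6 [rrrrbb]  L=[-4, -7/2]  R=[-3, -2, -1, 0]  — -13/4
value_7 [rrrrbbr]  L=[-4, -7/2]  R=[-13/4, -3, -2, -1, 0]  — -27/8
value_8 [rrrrbbrb]  L=[-4, -7/2, -27/8]  R=[-13/4, -3, -2, -1, 0]  — -53/16
value_9 [rrrrbbrbb]  L=[-4, -7/2, -27/8, -53/16]  R=[-13/4, -3, -2, -1, 0]  — -105/32
value_10 [rrrrbbrbbb]  L=[-4, -7/2, -27/8, -53/16, -105/32]  R=[-13/4, -3, -2, -1, 0]  — -209/64
value_11 [rrrrbbrbbbb]  L=[-4, -7/2, -27/8, -53/16, -105/32, -209/64]  R=[-13/4, -3, -2, -1, 0]  — -417/128
value_12 [rrrrbbrbbbbb]  L=[-4, -7/2, -27/8, -53/16, -105/32, -209/64, -417/128]  R=[-13/4, -3, -2, -1, 0]  — -833/256
value_13 [rrrrbbrbbbbbb]  L=[-4, -7/2, -27/8, -53/16, -105/32, -209/64, -417/128, -833/256]  R=[-13/4, -3, -2, -1, 0]  — -1665/512
value_14 [rrrrbbrbbbbbbb]  L=[-4, -7/2, -27/8, -53/16, -105/32, -209/64, -417/128, -833/256, -1665/512]  R=[-13/4, -3, -2, -1, 0]  — -3329/1024
value_15 [rrrrbbrbbbbbbbb]  L=[-4, -7/2, -27/8, -53/16, -105/32, -209/64, -417/128, -833/256, -1665/512, -3329/1024]  R=[-13/4, -3, -2, -1, 0]  — -6657/2048

-6657/2048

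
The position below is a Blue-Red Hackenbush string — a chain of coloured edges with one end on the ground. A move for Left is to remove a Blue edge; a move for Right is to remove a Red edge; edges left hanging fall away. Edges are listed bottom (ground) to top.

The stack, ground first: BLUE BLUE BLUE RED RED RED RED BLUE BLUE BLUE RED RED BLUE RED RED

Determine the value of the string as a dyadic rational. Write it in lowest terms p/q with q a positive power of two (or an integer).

8649/4096

edge 1 of 15 (BLUE): { 0 | — } => 1
edge 2 of 15 (BLUE): { 0,1 | — } => 2
edge 3 of 15 (BLUE): { 0,1,2 | — } => 3
edge 4 of 15 (RED): { 0,1,2 | 3 } => 5/2
edge 5 of 15 (RED): { 0,1,2 | 5/2,3 } => 9/4
edge 6 of 15 (RED): { 0,1,2 | 9/4,5/2,3 } => 17/8
edge 7 of 15 (RED): { 0,1,2 | 17/8,9/4,5/2,3 } => 33/16
edge 8 of 15 (BLUE): { 0,1,2,33/16 | 17/8,9/4,5/2,3 } => 67/32
edge 9 of 15 (BLUE): { 0,1,2,33/16,67/32 | 17/8,9/4,5/2,3 } => 135/64
edge 10 of 15 (BLUE): { 0,1,2,33/16,67/32,135/64 | 17/8,9/4,5/2,3 } => 271/128
edge 11 of 15 (RED): { 0,1,2,33/16,67/32,135/64 | 271/128,17/8,9/4,5/2,3 } => 541/256
edge 12 of 15 (RED): { 0,1,2,33/16,67/32,135/64 | 541/256,271/128,17/8,9/4,5/2,3 } => 1081/512
edge 13 of 15 (BLUE): { 0,1,2,33/16,67/32,135/64,1081/512 | 541/256,271/128,17/8,9/4,5/2,3 } => 2163/1024
edge 14 of 15 (RED): { 0,1,2,33/16,67/32,135/64,1081/512 | 2163/1024,541/256,271/128,17/8,9/4,5/2,3 } => 4325/2048
edge 15 of 15 (RED): { 0,1,2,33/16,67/32,135/64,1081/512 | 4325/2048,2163/1024,541/256,271/128,17/8,9/4,5/2,3 } => 8649/4096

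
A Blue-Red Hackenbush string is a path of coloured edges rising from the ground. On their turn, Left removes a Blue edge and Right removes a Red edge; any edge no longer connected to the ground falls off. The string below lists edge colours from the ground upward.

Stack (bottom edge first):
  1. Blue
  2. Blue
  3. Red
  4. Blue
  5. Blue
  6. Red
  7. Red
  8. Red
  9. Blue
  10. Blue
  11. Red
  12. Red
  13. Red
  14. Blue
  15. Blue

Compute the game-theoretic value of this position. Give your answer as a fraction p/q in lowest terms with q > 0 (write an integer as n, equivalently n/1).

14535/8192

B: Left { 0 }, Right { none } ⇒ simplest 1
BB: Left { 0; 1 }, Right { none } ⇒ simplest 2
BBR: Left { 0; 1 }, Right { 2 } ⇒ simplest 3/2
BBRB: Left { 0; 1; 3/2 }, Right { 2 } ⇒ simplest 7/4
BBRBB: Left { 0; 1; 3/2; 7/4 }, Right { 2 } ⇒ simplest 15/8
BBRBBR: Left { 0; 1; 3/2; 7/4 }, Right { 15/8; 2 } ⇒ simplest 29/16
BBRBBRR: Left { 0; 1; 3/2; 7/4 }, Right { 29/16; 15/8; 2 } ⇒ simplest 57/32
BBRBBRRR: Left { 0; 1; 3/2; 7/4 }, Right { 57/32; 29/16; 15/8; 2 } ⇒ simplest 113/64
BBRBBRRRB: Left { 0; 1; 3/2; 7/4; 113/64 }, Right { 57/32; 29/16; 15/8; 2 } ⇒ simplest 227/128
BBRBBRRRBB: Left { 0; 1; 3/2; 7/4; 113/64; 227/128 }, Right { 57/32; 29/16; 15/8; 2 } ⇒ simplest 455/256
BBRBBRRRBBR: Left { 0; 1; 3/2; 7/4; 113/64; 227/128 }, Right { 455/256; 57/32; 29/16; 15/8; 2 } ⇒ simplest 909/512
BBRBBRRRBBRR: Left { 0; 1; 3/2; 7/4; 113/64; 227/128 }, Right { 909/512; 455/256; 57/32; 29/16; 15/8; 2 } ⇒ simplest 1817/1024
BBRBBRRRBBRRR: Left { 0; 1; 3/2; 7/4; 113/64; 227/128 }, Right { 1817/1024; 909/512; 455/256; 57/32; 29/16; 15/8; 2 } ⇒ simplest 3633/2048
BBRBBRRRBBRRRB: Left { 0; 1; 3/2; 7/4; 113/64; 227/128; 3633/2048 }, Right { 1817/1024; 909/512; 455/256; 57/32; 29/16; 15/8; 2 } ⇒ simplest 7267/4096
BBRBBRRRBBRRRBB: Left { 0; 1; 3/2; 7/4; 113/64; 227/128; 3633/2048; 7267/4096 }, Right { 1817/1024; 909/512; 455/256; 57/32; 29/16; 15/8; 2 } ⇒ simplest 14535/8192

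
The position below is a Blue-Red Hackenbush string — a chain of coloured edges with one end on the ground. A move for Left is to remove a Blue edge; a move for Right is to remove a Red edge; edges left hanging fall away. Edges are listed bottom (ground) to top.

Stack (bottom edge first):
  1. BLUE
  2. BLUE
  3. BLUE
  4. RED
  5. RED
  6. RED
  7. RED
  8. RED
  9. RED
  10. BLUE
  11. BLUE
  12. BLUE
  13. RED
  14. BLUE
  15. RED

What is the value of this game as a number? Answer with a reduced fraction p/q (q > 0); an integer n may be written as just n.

G(B) = { 0 | (no moves) } => 1
G(BB) = { 0, 1 | (no moves) } => 2
G(BBB) = { 0, 1, 2 | (no moves) } => 3
G(BBBR) = { 0, 1, 2 | 3 } => 5/2
G(BBBRR) = { 0, 1, 2 | 5/2, 3 } => 9/4
G(BBBRRR) = { 0, 1, 2 | 9/4, 5/2, 3 } => 17/8
G(BBBRRRR) = { 0, 1, 2 | 17/8, 9/4, 5/2, 3 } => 33/16
G(BBBRRRRR) = { 0, 1, 2 | 33/16, 17/8, 9/4, 5/2, 3 } => 65/32
G(BBBRRRRRR) = { 0, 1, 2 | 65/32, 33/16, 17/8, 9/4, 5/2, 3 } => 129/64
G(BBBRRRRRRB) = { 0, 1, 2, 129/64 | 65/32, 33/16, 17/8, 9/4, 5/2, 3 } => 259/128
G(BBBRRRRRRBB) = { 0, 1, 2, 129/64, 259/128 | 65/32, 33/16, 17/8, 9/4, 5/2, 3 } => 519/256
G(BBBRRRRRRBBB) = { 0, 1, 2, 129/64, 259/128, 519/256 | 65/32, 33/16, 17/8, 9/4, 5/2, 3 } => 1039/512
G(BBBRRRRRRBBBR) = { 0, 1, 2, 129/64, 259/128, 519/256 | 1039/512, 65/32, 33/16, 17/8, 9/4, 5/2, 3 } => 2077/1024
G(BBBRRRRRRBBBRB) = { 0, 1, 2, 129/64, 259/128, 519/256, 2077/1024 | 1039/512, 65/32, 33/16, 17/8, 9/4, 5/2, 3 } => 4155/2048
G(BBBRRRRRRBBBRBR) = { 0, 1, 2, 129/64, 259/128, 519/256, 2077/1024 | 4155/2048, 1039/512, 65/32, 33/16, 17/8, 9/4, 5/2, 3 } => 8309/4096

8309/4096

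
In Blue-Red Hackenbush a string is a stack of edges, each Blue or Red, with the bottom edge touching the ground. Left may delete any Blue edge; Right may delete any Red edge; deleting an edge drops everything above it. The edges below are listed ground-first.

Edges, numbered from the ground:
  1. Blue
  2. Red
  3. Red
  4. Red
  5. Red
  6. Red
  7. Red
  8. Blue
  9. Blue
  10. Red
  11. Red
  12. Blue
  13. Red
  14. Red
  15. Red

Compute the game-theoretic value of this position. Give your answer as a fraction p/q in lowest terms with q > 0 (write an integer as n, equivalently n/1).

step 1: add Blue to get B; options L={ 0 } R={ (no moves) } -> 1
step 2: add Red to get BR; options L={ 0 } R={ 1 } -> 1/2
step 3: add Red to get BRR; options L={ 0 } R={ 1/2 1 } -> 1/4
step 4: add Red to get BRRR; options L={ 0 } R={ 1/4 1/2 1 } -> 1/8
step 5: add Red to get BRRRR; options L={ 0 } R={ 1/8 1/4 1/2 1 } -> 1/16
step 6: add Red to get BRRRRR; options L={ 0 } R={ 1/16 1/8 1/4 1/2 1 } -> 1/32
step 7: add Red to get BRRRRRR; options L={ 0 } R={ 1/32 1/16 1/8 1/4 1/2 1 } -> 1/64
step 8: add Blue to get BRRRRRRB; options L={ 0 1/64 } R={ 1/32 1/16 1/8 1/4 1/2 1 } -> 3/128
step 9: add Blue to get BRRRRRRBB; options L={ 0 1/64 3/128 } R={ 1/32 1/16 1/8 1/4 1/2 1 } -> 7/256
step 10: add Red to get BRRRRRRBBR; options L={ 0 1/64 3/128 } R={ 7/256 1/32 1/16 1/8 1/4 1/2 1 } -> 13/512
step 11: add Red to get BRRRRRRBBRR; options L={ 0 1/64 3/128 } R={ 13/512 7/256 1/32 1/16 1/8 1/4 1/2 1 } -> 25/1024
step 12: add Blue to get BRRRRRRBBRRB; options L={ 0 1/64 3/128 25/1024 } R={ 13/512 7/256 1/32 1/16 1/8 1/4 1/2 1 } -> 51/2048
step 13: add Red to get BRRRRRRBBRRBR; options L={ 0 1/64 3/128 25/1024 } R={ 51/2048 13/512 7/256 1/32 1/16 1/8 1/4 1/2 1 } -> 101/4096
step 14: add Red to get BRRRRRRBBRRBRR; options L={ 0 1/64 3/128 25/1024 } R={ 101/4096 51/2048 13/512 7/256 1/32 1/16 1/8 1/4 1/2 1 } -> 201/8192
step 15: add Red to get BRRRRRRBBRRBRRR; options L={ 0 1/64 3/128 25/1024 } R={ 201/8192 101/4096 51/2048 13/512 7/256 1/32 1/16 1/8 1/4 1/2 1 } -> 401/16384

401/16384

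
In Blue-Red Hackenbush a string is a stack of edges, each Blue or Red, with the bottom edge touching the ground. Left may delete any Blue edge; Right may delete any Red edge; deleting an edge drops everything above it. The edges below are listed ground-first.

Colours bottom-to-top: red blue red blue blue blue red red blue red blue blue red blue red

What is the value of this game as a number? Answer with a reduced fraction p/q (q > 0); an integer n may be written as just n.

-9035/16384

Prefix values for red blue red blue blue blue red red blue red blue blue red blue red via {L|R} + simplicity:
G_1 [r]  L=[·]  R=[0]  gives -1
G_2 [rb]  L=[-1]  R=[0]  gives -1/2
G_3 [rbr]  L=[-1]  R=[-1/2,0]  gives -3/4
G_4 [rbrb]  L=[-1,-3/4]  R=[-1/2,0]  gives -5/8
G_5 [rbrbb]  L=[-1,-3/4,-5/8]  R=[-1/2,0]  gives -9/16
G_6 [rbrbbb]  L=[-1,-3/4,-5/8,-9/16]  R=[-1/2,0]  gives -17/32
G_7 [rbrbbbr]  L=[-1,-3/4,-5/8,-9/16]  R=[-17/32,-1/2,0]  gives -35/64
G_8 [rbrbbbrr]  L=[-1,-3/4,-5/8,-9/16]  R=[-35/64,-17/32,-1/2,0]  gives -71/128
G_9 [rbrbbbrrb]  L=[-1,-3/4,-5/8,-9/16,-71/128]  R=[-35/64,-17/32,-1/2,0]  gives -141/256
G_10 [rbrbbbrrbr]  L=[-1,-3/4,-5/8,-9/16,-71/128]  R=[-141/256,-35/64,-17/32,-1/2,0]  gives -283/512
G_11 [rbrbbbrrbrb]  L=[-1,-3/4,-5/8,-9/16,-71/128,-283/512]  R=[-141/256,-35/64,-17/32,-1/2,0]  gives -565/1024
G_12 [rbrbbbrrbrbb]  L=[-1,-3/4,-5/8,-9/16,-71/128,-283/512,-565/1024]  R=[-141/256,-35/64,-17/32,-1/2,0]  gives -1129/2048
G_13 [rbrbbbrrbrbbr]  L=[-1,-3/4,-5/8,-9/16,-71/128,-283/512,-565/1024]  R=[-1129/2048,-141/256,-35/64,-17/32,-1/2,0]  gives -2259/4096
G_14 [rbrbbbrrbrbbrb]  L=[-1,-3/4,-5/8,-9/16,-71/128,-283/512,-565/1024,-2259/4096]  R=[-1129/2048,-141/256,-35/64,-17/32,-1/2,0]  gives -4517/8192
G_15 [rbrbbbrrbrbbrbr]  L=[-1,-3/4,-5/8,-9/16,-71/128,-283/512,-565/1024,-2259/4096]  R=[-4517/8192,-1129/2048,-141/256,-35/64,-17/32,-1/2,0]  gives -9035/16384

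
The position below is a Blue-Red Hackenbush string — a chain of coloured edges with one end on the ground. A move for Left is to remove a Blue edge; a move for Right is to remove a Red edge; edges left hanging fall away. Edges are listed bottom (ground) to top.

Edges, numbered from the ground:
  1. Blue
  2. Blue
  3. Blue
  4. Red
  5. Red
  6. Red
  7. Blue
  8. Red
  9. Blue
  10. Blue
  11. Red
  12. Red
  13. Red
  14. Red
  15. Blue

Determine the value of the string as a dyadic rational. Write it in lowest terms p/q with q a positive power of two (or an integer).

Build val(s[:k]) for k = 1..15, string s = Blue Blue Blue Red Red Red Blue Red Blue Blue Red Red Red Red Blue.
val(B) = { 0 | · } = 1
val(BB) = { 0, 1 | · } = 2
val(BBB) = { 0, 1, 2 | · } = 3
val(BBBR) = { 0, 1, 2 | 3 } = 5/2
val(BBBRR) = { 0, 1, 2 | 5/2, 3 } = 9/4
val(BBBRRR) = { 0, 1, 2 | 9/4, 5/2, 3 } = 17/8
val(BBBRRRB) = { 0, 1, 2, 17/8 | 9/4, 5/2, 3 } = 35/16
val(BBBRRRBR) = { 0, 1, 2, 17/8 | 35/16, 9/4, 5/2, 3 } = 69/32
val(BBBRRRBRB) = { 0, 1, 2, 17/8, 69/32 | 35/16, 9/4, 5/2, 3 } = 139/64
val(BBBRRRBRBB) = { 0, 1, 2, 17/8, 69/32, 139/64 | 35/16, 9/4, 5/2, 3 } = 279/128
val(BBBRRRBRBBR) = { 0, 1, 2, 17/8, 69/32, 139/64 | 279/128, 35/16, 9/4, 5/2, 3 } = 557/256
val(BBBRRRBRBBRR) = { 0, 1, 2, 17/8, 69/32, 139/64 | 557/256, 279/128, 35/16, 9/4, 5/2, 3 } = 1113/512
val(BBBRRRBRBBRRR) = { 0, 1, 2, 17/8, 69/32, 139/64 | 1113/512, 557/256, 279/128, 35/16, 9/4, 5/2, 3 } = 2225/1024
val(BBBRRRBRBBRRRR) = { 0, 1, 2, 17/8, 69/32, 139/64 | 2225/1024, 1113/512, 557/256, 279/128, 35/16, 9/4, 5/2, 3 } = 4449/2048
val(BBBRRRBRBBRRRRB) = { 0, 1, 2, 17/8, 69/32, 139/64, 4449/2048 | 2225/1024, 1113/512, 557/256, 279/128, 35/16, 9/4, 5/2, 3 } = 8899/4096

8899/4096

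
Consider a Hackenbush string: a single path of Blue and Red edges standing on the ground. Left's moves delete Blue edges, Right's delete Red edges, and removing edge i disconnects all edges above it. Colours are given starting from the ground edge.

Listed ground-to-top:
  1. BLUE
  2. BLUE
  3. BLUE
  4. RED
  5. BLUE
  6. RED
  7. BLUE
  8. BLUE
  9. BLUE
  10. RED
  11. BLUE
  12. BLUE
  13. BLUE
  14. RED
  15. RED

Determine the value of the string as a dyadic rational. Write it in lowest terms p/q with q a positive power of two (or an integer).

11193/4096

Build val(s[:k]) for k = 1..15, string s = BLUE BLUE BLUE RED BLUE RED BLUE BLUE BLUE RED BLUE BLUE BLUE RED RED.
B: Left { 0 }, Right { ∅ } ⇒ simplest 1
BB: Left { 0 1 }, Right { ∅ } ⇒ simplest 2
BBB: Left { 0 1 2 }, Right { ∅ } ⇒ simplest 3
BBBR: Left { 0 1 2 }, Right { 3 } ⇒ simplest 5/2
BBBRB: Left { 0 1 2 5/2 }, Right { 3 } ⇒ simplest 11/4
BBBRBR: Left { 0 1 2 5/2 }, Right { 11/4 3 } ⇒ simplest 21/8
BBBRBRB: Left { 0 1 2 5/2 21/8 }, Right { 11/4 3 } ⇒ simplest 43/16
BBBRBRBB: Left { 0 1 2 5/2 21/8 43/16 }, Right { 11/4 3 } ⇒ simplest 87/32
BBBRBRBBB: Left { 0 1 2 5/2 21/8 43/16 87/32 }, Right { 11/4 3 } ⇒ simplest 175/64
BBBRBRBBBR: Left { 0 1 2 5/2 21/8 43/16 87/32 }, Right { 175/64 11/4 3 } ⇒ simplest 349/128
BBBRBRBBBRB: Left { 0 1 2 5/2 21/8 43/16 87/32 349/128 }, Right { 175/64 11/4 3 } ⇒ simplest 699/256
BBBRBRBBBRBB: Left { 0 1 2 5/2 21/8 43/16 87/32 349/128 699/256 }, Right { 175/64 11/4 3 } ⇒ simplest 1399/512
BBBRBRBBBRBBB: Left { 0 1 2 5/2 21/8 43/16 87/32 349/128 699/256 1399/512 }, Right { 175/64 11/4 3 } ⇒ simplest 2799/1024
BBBRBRBBBRBBBR: Left { 0 1 2 5/2 21/8 43/16 87/32 349/128 699/256 1399/512 }, Right { 2799/1024 175/64 11/4 3 } ⇒ simplest 5597/2048
BBBRBRBBBRBBBRR: Left { 0 1 2 5/2 21/8 43/16 87/32 349/128 699/256 1399/512 }, Right { 5597/2048 2799/1024 175/64 11/4 3 } ⇒ simplest 11193/4096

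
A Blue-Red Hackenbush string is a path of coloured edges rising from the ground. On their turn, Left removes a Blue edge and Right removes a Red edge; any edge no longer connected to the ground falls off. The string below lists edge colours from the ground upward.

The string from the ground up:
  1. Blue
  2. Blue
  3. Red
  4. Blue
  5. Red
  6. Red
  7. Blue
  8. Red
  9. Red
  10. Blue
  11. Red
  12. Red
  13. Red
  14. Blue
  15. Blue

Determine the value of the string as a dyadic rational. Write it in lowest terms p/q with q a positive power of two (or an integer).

Build val(s[:k]) for k = 1..15, string s = Blue Blue Red Blue Red Red Blue Red Red Blue Red Red Red Blue Blue.
step 1: add Blue to get B; options L={ 0 } R={  } so 1
step 2: add Blue to get BB; options L={ 0, 1 } R={  } so 2
step 3: add Red to get BBR; options L={ 0, 1 } R={ 2 } so 3/2
step 4: add Blue to get BBRB; options L={ 0, 1, 3/2 } R={ 2 } so 7/4
step 5: add Red to get BBRBR; options L={ 0, 1, 3/2 } R={ 7/4, 2 } so 13/8
step 6: add Red to get BBRBRR; options L={ 0, 1, 3/2 } R={ 13/8, 7/4, 2 } so 25/16
step 7: add Blue to get BBRBRRB; options L={ 0, 1, 3/2, 25/16 } R={ 13/8, 7/4, 2 } so 51/32
step 8: add Red to get BBRBRRBR; options L={ 0, 1, 3/2, 25/16 } R={ 51/32, 13/8, 7/4, 2 } so 101/64
step 9: add Red to get BBRBRRBRR; options L={ 0, 1, 3/2, 25/16 } R={ 101/64, 51/32, 13/8, 7/4, 2 } so 201/128
step 10: add Blue to get BBRBRRBRRB; options L={ 0, 1, 3/2, 25/16, 201/128 } R={ 101/64, 51/32, 13/8, 7/4, 2 } so 403/256
step 11: add Red to get BBRBRRBRRBR; options L={ 0, 1, 3/2, 25/16, 201/128 } R={ 403/256, 101/64, 51/32, 13/8, 7/4, 2 } so 805/512
step 12: add Red to get BBRBRRBRRBRR; options L={ 0, 1, 3/2, 25/16, 201/128 } R={ 805/512, 403/256, 101/64, 51/32, 13/8, 7/4, 2 } so 1609/1024
step 13: add Red to get BBRBRRBRRBRRR; options L={ 0, 1, 3/2, 25/16, 201/128 } R={ 1609/1024, 805/512, 403/256, 101/64, 51/32, 13/8, 7/4, 2 } so 3217/2048
step 14: add Blue to get BBRBRRBRRBRRRB; options L={ 0, 1, 3/2, 25/16, 201/128, 3217/2048 } R={ 1609/1024, 805/512, 403/256, 101/64, 51/32, 13/8, 7/4, 2 } so 6435/4096
step 15: add Blue to get BBRBRRBRRBRRRBB; options L={ 0, 1, 3/2, 25/16, 201/128, 3217/2048, 6435/4096 } R={ 1609/1024, 805/512, 403/256, 101/64, 51/32, 13/8, 7/4, 2 } so 12871/8192

12871/8192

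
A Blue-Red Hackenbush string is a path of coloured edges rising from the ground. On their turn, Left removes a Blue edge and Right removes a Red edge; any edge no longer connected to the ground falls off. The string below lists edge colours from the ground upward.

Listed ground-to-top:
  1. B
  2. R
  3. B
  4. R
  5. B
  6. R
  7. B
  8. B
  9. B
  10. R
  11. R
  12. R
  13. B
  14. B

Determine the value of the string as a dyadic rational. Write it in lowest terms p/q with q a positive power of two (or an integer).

5575/8192

v_1 [B]  L=[0]  R=[]  -> 1
v_2 [BR]  L=[0]  R=[1]  -> 1/2
v_3 [BRB]  L=[0, 1/2]  R=[1]  -> 3/4
v_4 [BRBR]  L=[0, 1/2]  R=[3/4, 1]  -> 5/8
v_5 [BRBRB]  L=[0, 1/2, 5/8]  R=[3/4, 1]  -> 11/16
v_6 [BRBRBR]  L=[0, 1/2, 5/8]  R=[11/16, 3/4, 1]  -> 21/32
v_7 [BRBRBRB]  L=[0, 1/2, 5/8, 21/32]  R=[11/16, 3/4, 1]  -> 43/64
v_8 [BRBRBRBB]  L=[0, 1/2, 5/8, 21/32, 43/64]  R=[11/16, 3/4, 1]  -> 87/128
v_9 [BRBRBRBBB]  L=[0, 1/2, 5/8, 21/32, 43/64, 87/128]  R=[11/16, 3/4, 1]  -> 175/256
v_10 [BRBRBRBBBR]  L=[0, 1/2, 5/8, 21/32, 43/64, 87/128]  R=[175/256, 11/16, 3/4, 1]  -> 349/512
v_11 [BRBRBRBBBRR]  L=[0, 1/2, 5/8, 21/32, 43/64, 87/128]  R=[349/512, 175/256, 11/16, 3/4, 1]  -> 697/1024
v_12 [BRBRBRBBBRRR]  L=[0, 1/2, 5/8, 21/32, 43/64, 87/128]  R=[697/1024, 349/512, 175/256, 11/16, 3/4, 1]  -> 1393/2048
v_13 [BRBRBRBBBRRRB]  L=[0, 1/2, 5/8, 21/32, 43/64, 87/128, 1393/2048]  R=[697/1024, 349/512, 175/256, 11/16, 3/4, 1]  -> 2787/4096
v_14 [BRBRBRBBBRRRBB]  L=[0, 1/2, 5/8, 21/32, 43/64, 87/128, 1393/2048, 2787/4096]  R=[697/1024, 349/512, 175/256, 11/16, 3/4, 1]  -> 5575/8192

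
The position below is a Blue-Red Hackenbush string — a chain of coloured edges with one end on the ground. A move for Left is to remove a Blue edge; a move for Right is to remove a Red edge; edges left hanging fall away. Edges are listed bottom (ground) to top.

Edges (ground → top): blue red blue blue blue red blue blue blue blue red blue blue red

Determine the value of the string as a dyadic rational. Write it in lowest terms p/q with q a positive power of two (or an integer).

edge 1 of 14 (blue): { 0 | — } so 1
edge 2 of 14 (red): { 0 | 1 } so 1/2
edge 3 of 14 (blue): { 0,1/2 | 1 } so 3/4
edge 4 of 14 (blue): { 0,1/2,3/4 | 1 } so 7/8
edge 5 of 14 (blue): { 0,1/2,3/4,7/8 | 1 } so 15/16
edge 6 of 14 (red): { 0,1/2,3/4,7/8 | 15/16,1 } so 29/32
edge 7 of 14 (blue): { 0,1/2,3/4,7/8,29/32 | 15/16,1 } so 59/64
edge 8 of 14 (blue): { 0,1/2,3/4,7/8,29/32,59/64 | 15/16,1 } so 119/128
edge 9 of 14 (blue): { 0,1/2,3/4,7/8,29/32,59/64,119/128 | 15/16,1 } so 239/256
edge 10 of 14 (blue): { 0,1/2,3/4,7/8,29/32,59/64,119/128,239/256 | 15/16,1 } so 479/512
edge 11 of 14 (red): { 0,1/2,3/4,7/8,29/32,59/64,119/128,239/256 | 479/512,15/16,1 } so 957/1024
edge 12 of 14 (blue): { 0,1/2,3/4,7/8,29/32,59/64,119/128,239/256,957/1024 | 479/512,15/16,1 } so 1915/2048
edge 13 of 14 (blue): { 0,1/2,3/4,7/8,29/32,59/64,119/128,239/256,957/1024,1915/2048 | 479/512,15/16,1 } so 3831/4096
edge 14 of 14 (red): { 0,1/2,3/4,7/8,29/32,59/64,119/128,239/256,957/1024,1915/2048 | 3831/4096,479/512,15/16,1 } so 7661/8192

7661/8192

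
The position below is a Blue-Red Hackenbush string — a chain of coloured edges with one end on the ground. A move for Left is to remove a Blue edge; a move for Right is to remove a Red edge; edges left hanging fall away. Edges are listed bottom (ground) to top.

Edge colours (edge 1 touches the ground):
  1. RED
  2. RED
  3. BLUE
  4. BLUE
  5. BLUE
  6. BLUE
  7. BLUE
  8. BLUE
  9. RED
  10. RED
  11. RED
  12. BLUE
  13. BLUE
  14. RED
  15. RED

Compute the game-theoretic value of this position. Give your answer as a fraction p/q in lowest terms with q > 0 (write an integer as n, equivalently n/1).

-8423/8192

Prefix values for RED RED BLUE BLUE BLUE BLUE BLUE BLUE RED RED RED BLUE BLUE RED RED via {L|R} + simplicity:
1 of 15 · R · max L −∞ · min R 0 → -1
2 of 15 · RR · max L −∞ · min R -1 → -2
3 of 15 · RRB · max L -2 · min R -1 → -3/2
4 of 15 · RRBB · max L -3/2 · min R -1 → -5/4
5 of 15 · RRBBB · max L -5/4 · min R -1 → -9/8
6 of 15 · RRBBBB · max L -9/8 · min R -1 → -17/16
7 of 15 · RRBBBBB · max L -17/16 · min R -1 → -33/32
8 of 15 · RRBBBBBB · max L -33/32 · min R -1 → -65/64
9 of 15 · RRBBBBBBR · max L -33/32 · min R -65/64 → -131/128
10 of 15 · RRBBBBBBRR · max L -33/32 · min R -131/128 → -263/256
11 of 15 · RRBBBBBBRRR · max L -33/32 · min R -263/256 → -527/512
12 of 15 · RRBBBBBBRRRB · max L -527/512 · min R -263/256 → -1053/1024
13 of 15 · RRBBBBBBRRRBB · max L -1053/1024 · min R -263/256 → -2105/2048
14 of 15 · RRBBBBBBRRRBBR · max L -1053/1024 · min R -2105/2048 → -4211/4096
15 of 15 · RRBBBBBBRRRBBRR · max L -1053/1024 · min R -4211/4096 → -8423/8192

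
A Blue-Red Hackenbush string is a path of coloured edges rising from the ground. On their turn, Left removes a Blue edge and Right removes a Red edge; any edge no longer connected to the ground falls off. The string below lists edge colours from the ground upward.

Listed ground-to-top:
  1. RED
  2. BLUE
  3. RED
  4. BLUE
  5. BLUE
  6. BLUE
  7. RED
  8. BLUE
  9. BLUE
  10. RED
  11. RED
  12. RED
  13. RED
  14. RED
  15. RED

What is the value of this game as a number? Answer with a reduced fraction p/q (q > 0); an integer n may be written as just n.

Prefix values for RED BLUE RED BLUE BLUE BLUE RED BLUE BLUE RED RED RED RED RED RED via {L|R} + simplicity:
value(R) = { ∅ | 0 } so -1
value(RB) = { -1 | 0 } so -1/2
value(RBR) = { -1 | -1/2 0 } so -3/4
value(RBRB) = { -1 -3/4 | -1/2 0 } so -5/8
value(RBRBB) = { -1 -3/4 -5/8 | -1/2 0 } so -9/16
value(RBRBBB) = { -1 -3/4 -5/8 -9/16 | -1/2 0 } so -17/32
value(RBRBBBR) = { -1 -3/4 -5/8 -9/16 | -17/32 -1/2 0 } so -35/64
value(RBRBBBRB) = { -1 -3/4 -5/8 -9/16 -35/64 | -17/32 -1/2 0 } so -69/128
value(RBRBBBRBB) = { -1 -3/4 -5/8 -9/16 -35/64 -69/128 | -17/32 -1/2 0 } so -137/256
value(RBRBBBRBBR) = { -1 -3/4 -5/8 -9/16 -35/64 -69/128 | -137/256 -17/32 -1/2 0 } so -275/512
value(RBRBBBRBBRR) = { -1 -3/4 -5/8 -9/16 -35/64 -69/128 | -275/512 -137/256 -17/32 -1/2 0 } so -551/1024
value(RBRBBBRBBRRR) = { -1 -3/4 -5/8 -9/16 -35/64 -69/128 | -551/1024 -275/512 -137/256 -17/32 -1/2 0 } so -1103/2048
value(RBRBBBRBBRRRR) = { -1 -3/4 -5/8 -9/16 -35/64 -69/128 | -1103/2048 -551/1024 -275/512 -137/256 -17/32 -1/2 0 } so -2207/4096
value(RBRBBBRBBRRRRR) = { -1 -3/4 -5/8 -9/16 -35/64 -69/128 | -2207/4096 -1103/2048 -551/1024 -275/512 -137/256 -17/32 -1/2 0 } so -4415/8192
value(RBRBBBRBBRRRRRR) = { -1 -3/4 -5/8 -9/16 -35/64 -69/128 | -4415/8192 -2207/4096 -1103/2048 -551/1024 -275/512 -137/256 -17/32 -1/2 0 } so -8831/16384

-8831/16384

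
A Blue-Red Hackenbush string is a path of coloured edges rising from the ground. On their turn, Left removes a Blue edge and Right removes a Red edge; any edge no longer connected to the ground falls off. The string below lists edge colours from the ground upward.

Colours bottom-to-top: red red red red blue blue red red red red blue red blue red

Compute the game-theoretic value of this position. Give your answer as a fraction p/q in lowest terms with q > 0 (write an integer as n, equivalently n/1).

step 1: add red to get r; options L={ · } R={ 0 } ⇒ -1
step 2: add red to get rr; options L={ · } R={ -1,0 } ⇒ -2
step 3: add red to get rrr; options L={ · } R={ -2,-1,0 } ⇒ -3
step 4: add red to get rrrr; options L={ · } R={ -3,-2,-1,0 } ⇒ -4
step 5: add blue to get rrrrb; options L={ -4 } R={ -3,-2,-1,0 } ⇒ -7/2
step 6: add blue to get rrrrbb; options L={ -4,-7/2 } R={ -3,-2,-1,0 } ⇒ -13/4
step 7: add red to get rrrrbbr; options L={ -4,-7/2 } R={ -13/4,-3,-2,-1,0 } ⇒ -27/8
step 8: add red to get rrrrbbrr; options L={ -4,-7/2 } R={ -27/8,-13/4,-3,-2,-1,0 } ⇒ -55/16
step 9: add red to get rrrrbbrrr; options L={ -4,-7/2 } R={ -55/16,-27/8,-13/4,-3,-2,-1,0 } ⇒ -111/32
step 10: add red to get rrrrbbrrrr; options L={ -4,-7/2 } R={ -111/32,-55/16,-27/8,-13/4,-3,-2,-1,0 } ⇒ -223/64
step 11: add blue to get rrrrbbrrrrb; options L={ -4,-7/2,-223/64 } R={ -111/32,-55/16,-27/8,-13/4,-3,-2,-1,0 } ⇒ -445/128
step 12: add red to get rrrrbbrrrrbr; options L={ -4,-7/2,-223/64 } R={ -445/128,-111/32,-55/16,-27/8,-13/4,-3,-2,-1,0 } ⇒ -891/256
step 13: add blue to get rrrrbbrrrrbrb; options L={ -4,-7/2,-223/64,-891/256 } R={ -445/128,-111/32,-55/16,-27/8,-13/4,-3,-2,-1,0 } ⇒ -1781/512
step 14: add red to get rrrrbbrrrrbrbr; options L={ -4,-7/2,-223/64,-891/256 } R={ -1781/512,-445/128,-111/32,-55/16,-27/8,-13/4,-3,-2,-1,0 } ⇒ -3563/1024

-3563/1024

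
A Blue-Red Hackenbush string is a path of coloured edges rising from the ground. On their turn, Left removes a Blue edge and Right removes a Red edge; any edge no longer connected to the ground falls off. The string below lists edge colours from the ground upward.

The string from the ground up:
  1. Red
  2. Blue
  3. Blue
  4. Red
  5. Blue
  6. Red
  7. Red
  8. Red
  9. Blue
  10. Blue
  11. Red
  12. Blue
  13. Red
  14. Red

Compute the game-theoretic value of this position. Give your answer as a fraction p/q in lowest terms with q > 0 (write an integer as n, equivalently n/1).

-2967/8192

edge 1 of 14 (Red): { ∅ | 0 } so -1
edge 2 of 14 (Blue): { -1 | 0 } so -1/2
edge 3 of 14 (Blue): { -1; -1/2 | 0 } so -1/4
edge 4 of 14 (Red): { -1; -1/2 | -1/4; 0 } so -3/8
edge 5 of 14 (Blue): { -1; -1/2; -3/8 | -1/4; 0 } so -5/16
edge 6 of 14 (Red): { -1; -1/2; -3/8 | -5/16; -1/4; 0 } so -11/32
edge 7 of 14 (Red): { -1; -1/2; -3/8 | -11/32; -5/16; -1/4; 0 } so -23/64
edge 8 of 14 (Red): { -1; -1/2; -3/8 | -23/64; -11/32; -5/16; -1/4; 0 } so -47/128
edge 9 of 14 (Blue): { -1; -1/2; -3/8; -47/128 | -23/64; -11/32; -5/16; -1/4; 0 } so -93/256
edge 10 of 14 (Blue): { -1; -1/2; -3/8; -47/128; -93/256 | -23/64; -11/32; -5/16; -1/4; 0 } so -185/512
edge 11 of 14 (Red): { -1; -1/2; -3/8; -47/128; -93/256 | -185/512; -23/64; -11/32; -5/16; -1/4; 0 } so -371/1024
edge 12 of 14 (Blue): { -1; -1/2; -3/8; -47/128; -93/256; -371/1024 | -185/512; -23/64; -11/32; -5/16; -1/4; 0 } so -741/2048
edge 13 of 14 (Red): { -1; -1/2; -3/8; -47/128; -93/256; -371/1024 | -741/2048; -185/512; -23/64; -11/32; -5/16; -1/4; 0 } so -1483/4096
edge 14 of 14 (Red): { -1; -1/2; -3/8; -47/128; -93/256; -371/1024 | -1483/4096; -741/2048; -185/512; -23/64; -11/32; -5/16; -1/4; 0 } so -2967/8192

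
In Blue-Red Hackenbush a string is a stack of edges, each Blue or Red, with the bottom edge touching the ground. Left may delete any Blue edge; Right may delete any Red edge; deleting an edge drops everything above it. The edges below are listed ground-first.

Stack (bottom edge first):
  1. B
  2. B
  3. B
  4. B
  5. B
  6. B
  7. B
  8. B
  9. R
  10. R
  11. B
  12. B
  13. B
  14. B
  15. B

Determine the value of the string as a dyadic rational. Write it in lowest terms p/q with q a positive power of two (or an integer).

959/128

Build val(s[:k]) for k = 1..15, string s = B B B B B B B B R R B B B B B.
edge 1 of 15 (B): { 0 |  } -> 1
edge 2 of 15 (B): { 0, 1 |  } -> 2
edge 3 of 15 (B): { 0, 1, 2 |  } -> 3
edge 4 of 15 (B): { 0, 1, 2, 3 |  } -> 4
edge 5 of 15 (B): { 0, 1, 2, 3, 4 |  } -> 5
edge 6 of 15 (B): { 0, 1, 2, 3, 4, 5 |  } -> 6
edge 7 of 15 (B): { 0, 1, 2, 3, 4, 5, 6 |  } -> 7
edge 8 of 15 (B): { 0, 1, 2, 3, 4, 5, 6, 7 |  } -> 8
edge 9 of 15 (R): { 0, 1, 2, 3, 4, 5, 6, 7 | 8 } -> 15/2
edge 10 of 15 (R): { 0, 1, 2, 3, 4, 5, 6, 7 | 15/2, 8 } -> 29/4
edge 11 of 15 (B): { 0, 1, 2, 3, 4, 5, 6, 7, 29/4 | 15/2, 8 } -> 59/8
edge 12 of 15 (B): { 0, 1, 2, 3, 4, 5, 6, 7, 29/4, 59/8 | 15/2, 8 } -> 119/16
edge 13 of 15 (B): { 0, 1, 2, 3, 4, 5, 6, 7, 29/4, 59/8, 119/16 | 15/2, 8 } -> 239/32
edge 14 of 15 (B): { 0, 1, 2, 3, 4, 5, 6, 7, 29/4, 59/8, 119/16, 239/32 | 15/2, 8 } -> 479/64
edge 15 of 15 (B): { 0, 1, 2, 3, 4, 5, 6, 7, 29/4, 59/8, 119/16, 239/32, 479/64 | 15/2, 8 } -> 959/128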